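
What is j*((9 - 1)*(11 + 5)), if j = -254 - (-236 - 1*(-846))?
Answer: -110592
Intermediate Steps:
j = -864 (j = -254 - (-236 + 846) = -254 - 1*610 = -254 - 610 = -864)
j*((9 - 1)*(11 + 5)) = -864*(9 - 1)*(11 + 5) = -6912*16 = -864*128 = -110592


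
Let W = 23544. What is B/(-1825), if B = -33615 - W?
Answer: 783/25 ≈ 31.320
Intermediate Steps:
B = -57159 (B = -33615 - 1*23544 = -33615 - 23544 = -57159)
B/(-1825) = -57159/(-1825) = -57159*(-1/1825) = 783/25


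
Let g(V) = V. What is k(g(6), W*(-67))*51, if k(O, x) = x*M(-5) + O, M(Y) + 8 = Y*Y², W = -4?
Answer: -1817538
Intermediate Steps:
M(Y) = -8 + Y³ (M(Y) = -8 + Y*Y² = -8 + Y³)
k(O, x) = O - 133*x (k(O, x) = x*(-8 + (-5)³) + O = x*(-8 - 125) + O = x*(-133) + O = -133*x + O = O - 133*x)
k(g(6), W*(-67))*51 = (6 - (-532)*(-67))*51 = (6 - 133*268)*51 = (6 - 35644)*51 = -35638*51 = -1817538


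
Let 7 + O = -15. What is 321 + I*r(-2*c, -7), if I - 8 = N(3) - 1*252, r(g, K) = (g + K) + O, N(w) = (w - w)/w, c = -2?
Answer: 6421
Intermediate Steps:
O = -22 (O = -7 - 15 = -22)
N(w) = 0 (N(w) = 0/w = 0)
r(g, K) = -22 + K + g (r(g, K) = (g + K) - 22 = (K + g) - 22 = -22 + K + g)
I = -244 (I = 8 + (0 - 1*252) = 8 + (0 - 252) = 8 - 252 = -244)
321 + I*r(-2*c, -7) = 321 - 244*(-22 - 7 - 2*(-2)) = 321 - 244*(-22 - 7 + 4) = 321 - 244*(-25) = 321 + 6100 = 6421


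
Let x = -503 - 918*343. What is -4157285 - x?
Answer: -3841908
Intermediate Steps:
x = -315377 (x = -503 - 314874 = -315377)
-4157285 - x = -4157285 - 1*(-315377) = -4157285 + 315377 = -3841908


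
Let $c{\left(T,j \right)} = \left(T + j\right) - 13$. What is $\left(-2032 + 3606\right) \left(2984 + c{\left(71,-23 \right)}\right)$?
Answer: $4751906$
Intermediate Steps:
$c{\left(T,j \right)} = -13 + T + j$
$\left(-2032 + 3606\right) \left(2984 + c{\left(71,-23 \right)}\right) = \left(-2032 + 3606\right) \left(2984 - -35\right) = 1574 \left(2984 + 35\right) = 1574 \cdot 3019 = 4751906$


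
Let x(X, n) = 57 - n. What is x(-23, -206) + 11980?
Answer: 12243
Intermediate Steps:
x(-23, -206) + 11980 = (57 - 1*(-206)) + 11980 = (57 + 206) + 11980 = 263 + 11980 = 12243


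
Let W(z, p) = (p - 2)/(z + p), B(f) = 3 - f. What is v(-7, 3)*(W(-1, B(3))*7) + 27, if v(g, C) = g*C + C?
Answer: -225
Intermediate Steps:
v(g, C) = C + C*g (v(g, C) = C*g + C = C + C*g)
W(z, p) = (-2 + p)/(p + z)
v(-7, 3)*(W(-1, B(3))*7) + 27 = (3*(1 - 7))*(((-2 + (3 - 1*3))/((3 - 1*3) - 1))*7) + 27 = (3*(-6))*(((-2 + (3 - 3))/((3 - 3) - 1))*7) + 27 = -18*(-2 + 0)/(0 - 1)*7 + 27 = -18*-2/(-1)*7 + 27 = -18*(-1*(-2))*7 + 27 = -36*7 + 27 = -18*14 + 27 = -252 + 27 = -225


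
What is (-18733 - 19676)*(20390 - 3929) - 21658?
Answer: -632272207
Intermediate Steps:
(-18733 - 19676)*(20390 - 3929) - 21658 = -38409*16461 - 21658 = -632250549 - 21658 = -632272207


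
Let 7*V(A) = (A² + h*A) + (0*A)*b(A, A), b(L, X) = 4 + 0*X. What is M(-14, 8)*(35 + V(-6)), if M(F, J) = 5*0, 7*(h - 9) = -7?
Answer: 0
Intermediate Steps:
h = 8 (h = 9 + (⅐)*(-7) = 9 - 1 = 8)
M(F, J) = 0
b(L, X) = 4 (b(L, X) = 4 + 0 = 4)
V(A) = A²/7 + 8*A/7 (V(A) = ((A² + 8*A) + (0*A)*4)/7 = ((A² + 8*A) + 0*4)/7 = ((A² + 8*A) + 0)/7 = (A² + 8*A)/7 = A²/7 + 8*A/7)
M(-14, 8)*(35 + V(-6)) = 0*(35 + (⅐)*(-6)*(8 - 6)) = 0*(35 + (⅐)*(-6)*2) = 0*(35 - 12/7) = 0*(233/7) = 0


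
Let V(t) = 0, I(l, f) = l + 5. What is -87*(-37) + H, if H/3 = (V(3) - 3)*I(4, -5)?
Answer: 3138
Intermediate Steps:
I(l, f) = 5 + l
H = -81 (H = 3*((0 - 3)*(5 + 4)) = 3*(-3*9) = 3*(-27) = -81)
-87*(-37) + H = -87*(-37) - 81 = 3219 - 81 = 3138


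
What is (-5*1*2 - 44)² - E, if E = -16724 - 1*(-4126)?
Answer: 15514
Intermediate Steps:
E = -12598 (E = -16724 + 4126 = -12598)
(-5*1*2 - 44)² - E = (-5*1*2 - 44)² - 1*(-12598) = (-5*2 - 44)² + 12598 = (-10 - 44)² + 12598 = (-54)² + 12598 = 2916 + 12598 = 15514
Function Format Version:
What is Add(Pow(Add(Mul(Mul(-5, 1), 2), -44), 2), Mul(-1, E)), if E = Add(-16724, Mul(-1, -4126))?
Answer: 15514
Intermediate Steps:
E = -12598 (E = Add(-16724, 4126) = -12598)
Add(Pow(Add(Mul(Mul(-5, 1), 2), -44), 2), Mul(-1, E)) = Add(Pow(Add(Mul(Mul(-5, 1), 2), -44), 2), Mul(-1, -12598)) = Add(Pow(Add(Mul(-5, 2), -44), 2), 12598) = Add(Pow(Add(-10, -44), 2), 12598) = Add(Pow(-54, 2), 12598) = Add(2916, 12598) = 15514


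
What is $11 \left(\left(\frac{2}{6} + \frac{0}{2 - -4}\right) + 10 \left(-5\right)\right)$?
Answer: $- \frac{1639}{3} \approx -546.33$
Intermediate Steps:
$11 \left(\left(\frac{2}{6} + \frac{0}{2 - -4}\right) + 10 \left(-5\right)\right) = 11 \left(\left(2 \cdot \frac{1}{6} + \frac{0}{2 + 4}\right) - 50\right) = 11 \left(\left(\frac{1}{3} + \frac{0}{6}\right) - 50\right) = 11 \left(\left(\frac{1}{3} + 0 \cdot \frac{1}{6}\right) - 50\right) = 11 \left(\left(\frac{1}{3} + 0\right) - 50\right) = 11 \left(\frac{1}{3} - 50\right) = 11 \left(- \frac{149}{3}\right) = - \frac{1639}{3}$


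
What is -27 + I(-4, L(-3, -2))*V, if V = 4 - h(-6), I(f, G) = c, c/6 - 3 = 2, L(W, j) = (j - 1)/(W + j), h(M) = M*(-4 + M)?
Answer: -1707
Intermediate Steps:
L(W, j) = (-1 + j)/(W + j)
c = 30 (c = 18 + 6*2 = 18 + 12 = 30)
I(f, G) = 30
V = -56 (V = 4 - (-6)*(-4 - 6) = 4 - (-6)*(-10) = 4 - 1*60 = 4 - 60 = -56)
-27 + I(-4, L(-3, -2))*V = -27 + 30*(-56) = -27 - 1680 = -1707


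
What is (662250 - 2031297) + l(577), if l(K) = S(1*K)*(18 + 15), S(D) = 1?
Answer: -1369014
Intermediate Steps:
l(K) = 33 (l(K) = 1*(18 + 15) = 1*33 = 33)
(662250 - 2031297) + l(577) = (662250 - 2031297) + 33 = -1369047 + 33 = -1369014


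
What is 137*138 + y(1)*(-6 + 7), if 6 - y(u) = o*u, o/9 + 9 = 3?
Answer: 18966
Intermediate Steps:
o = -54 (o = -81 + 9*3 = -81 + 27 = -54)
y(u) = 6 + 54*u (y(u) = 6 - (-54)*u = 6 + 54*u)
137*138 + y(1)*(-6 + 7) = 137*138 + (6 + 54*1)*(-6 + 7) = 18906 + (6 + 54)*1 = 18906 + 60*1 = 18906 + 60 = 18966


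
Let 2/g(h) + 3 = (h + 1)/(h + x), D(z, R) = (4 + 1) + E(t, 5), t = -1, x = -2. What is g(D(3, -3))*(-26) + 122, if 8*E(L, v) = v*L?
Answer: 1348/7 ≈ 192.57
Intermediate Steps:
E(L, v) = L*v/8 (E(L, v) = (v*L)/8 = (L*v)/8 = L*v/8)
D(z, R) = 35/8 (D(z, R) = (4 + 1) + (1/8)*(-1)*5 = 5 - 5/8 = 35/8)
g(h) = 2/(-3 + (1 + h)/(-2 + h)) (g(h) = 2/(-3 + (h + 1)/(h - 2)) = 2/(-3 + (1 + h)/(-2 + h)))
g(D(3, -3))*(-26) + 122 = (2*(2 - 1*35/8)/(-7 + 2*(35/8)))*(-26) + 122 = (2*(2 - 35/8)/(-7 + 35/4))*(-26) + 122 = (2*(-19/8)/(7/4))*(-26) + 122 = (2*(4/7)*(-19/8))*(-26) + 122 = -19/7*(-26) + 122 = 494/7 + 122 = 1348/7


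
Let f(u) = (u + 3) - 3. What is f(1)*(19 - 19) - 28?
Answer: -28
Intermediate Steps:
f(u) = u (f(u) = (3 + u) - 3 = u)
f(1)*(19 - 19) - 28 = 1*(19 - 19) - 28 = 1*0 - 28 = 0 - 28 = -28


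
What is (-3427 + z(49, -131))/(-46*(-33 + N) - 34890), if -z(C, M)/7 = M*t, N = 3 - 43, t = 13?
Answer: -4247/15766 ≈ -0.26938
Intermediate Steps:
N = -40
z(C, M) = -91*M (z(C, M) = -7*M*13 = -91*M)
(-3427 + z(49, -131))/(-46*(-33 + N) - 34890) = (-3427 - 91*(-131))/(-46*(-33 - 40) - 34890) = (-3427 + 11921)/(-46*(-73) - 34890) = 8494/(3358 - 34890) = 8494/(-31532) = 8494*(-1/31532) = -4247/15766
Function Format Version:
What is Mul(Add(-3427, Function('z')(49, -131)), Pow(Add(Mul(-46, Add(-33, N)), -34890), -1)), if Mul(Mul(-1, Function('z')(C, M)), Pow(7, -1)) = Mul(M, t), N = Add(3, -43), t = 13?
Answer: Rational(-4247, 15766) ≈ -0.26938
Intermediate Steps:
N = -40
Function('z')(C, M) = Mul(-91, M) (Function('z')(C, M) = Mul(-7, Mul(M, 13)) = Mul(-7, Mul(13, M)) = Mul(-91, M))
Mul(Add(-3427, Function('z')(49, -131)), Pow(Add(Mul(-46, Add(-33, N)), -34890), -1)) = Mul(Add(-3427, Mul(-91, -131)), Pow(Add(Mul(-46, Add(-33, -40)), -34890), -1)) = Mul(Add(-3427, 11921), Pow(Add(Mul(-46, -73), -34890), -1)) = Mul(8494, Pow(Add(3358, -34890), -1)) = Mul(8494, Pow(-31532, -1)) = Mul(8494, Rational(-1, 31532)) = Rational(-4247, 15766)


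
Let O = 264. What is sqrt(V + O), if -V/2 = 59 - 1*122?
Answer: sqrt(390) ≈ 19.748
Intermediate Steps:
V = 126 (V = -2*(59 - 1*122) = -2*(59 - 122) = -2*(-63) = 126)
sqrt(V + O) = sqrt(126 + 264) = sqrt(390)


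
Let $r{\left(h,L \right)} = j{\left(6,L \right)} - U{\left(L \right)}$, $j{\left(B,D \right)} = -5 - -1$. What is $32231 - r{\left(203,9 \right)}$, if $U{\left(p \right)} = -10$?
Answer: $32225$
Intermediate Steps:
$j{\left(B,D \right)} = -4$ ($j{\left(B,D \right)} = -5 + 1 = -4$)
$r{\left(h,L \right)} = 6$ ($r{\left(h,L \right)} = -4 - -10 = -4 + 10 = 6$)
$32231 - r{\left(203,9 \right)} = 32231 - 6 = 32225$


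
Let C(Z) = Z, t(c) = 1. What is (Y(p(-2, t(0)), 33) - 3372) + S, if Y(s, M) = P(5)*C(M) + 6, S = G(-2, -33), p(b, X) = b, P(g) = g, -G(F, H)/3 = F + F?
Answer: -3189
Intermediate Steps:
G(F, H) = -6*F (G(F, H) = -3*(F + F) = -6*F)
S = 12 (S = -6*(-2) = 12)
Y(s, M) = 6 + 5*M (Y(s, M) = 5*M + 6 = 6 + 5*M)
(Y(p(-2, t(0)), 33) - 3372) + S = ((6 + 5*33) - 3372) + 12 = ((6 + 165) - 3372) + 12 = (171 - 3372) + 12 = -3201 + 12 = -3189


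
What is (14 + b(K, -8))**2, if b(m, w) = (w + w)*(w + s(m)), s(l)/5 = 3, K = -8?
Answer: 9604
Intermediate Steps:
s(l) = 15 (s(l) = 5*3 = 15)
b(m, w) = 2*w*(15 + w) (b(m, w) = (w + w)*(w + 15) = (2*w)*(15 + w) = 2*w*(15 + w))
(14 + b(K, -8))**2 = (14 + 2*(-8)*(15 - 8))**2 = (14 + 2*(-8)*7)**2 = (14 - 112)**2 = (-98)**2 = 9604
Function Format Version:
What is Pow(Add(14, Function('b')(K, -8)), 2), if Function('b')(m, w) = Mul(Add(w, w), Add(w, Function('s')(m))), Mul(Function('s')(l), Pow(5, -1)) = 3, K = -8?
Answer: 9604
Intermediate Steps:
Function('s')(l) = 15 (Function('s')(l) = Mul(5, 3) = 15)
Function('b')(m, w) = Mul(2, w, Add(15, w)) (Function('b')(m, w) = Mul(Add(w, w), Add(w, 15)) = Mul(Mul(2, w), Add(15, w)) = Mul(2, w, Add(15, w)))
Pow(Add(14, Function('b')(K, -8)), 2) = Pow(Add(14, Mul(2, -8, Add(15, -8))), 2) = Pow(Add(14, Mul(2, -8, 7)), 2) = Pow(Add(14, -112), 2) = Pow(-98, 2) = 9604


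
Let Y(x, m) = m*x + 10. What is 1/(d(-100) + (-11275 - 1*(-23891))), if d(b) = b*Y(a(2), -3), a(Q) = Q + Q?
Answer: 1/12816 ≈ 7.8027e-5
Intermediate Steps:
a(Q) = 2*Q
Y(x, m) = 10 + m*x
d(b) = -2*b (d(b) = b*(10 - 6*2) = b*(10 - 3*4) = b*(10 - 12) = b*(-2) = -2*b)
1/(d(-100) + (-11275 - 1*(-23891))) = 1/(-2*(-100) + (-11275 - 1*(-23891))) = 1/(200 + (-11275 + 23891)) = 1/(200 + 12616) = 1/12816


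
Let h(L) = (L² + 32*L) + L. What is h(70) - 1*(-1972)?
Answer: 9182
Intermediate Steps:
h(L) = L² + 33*L
h(70) - 1*(-1972) = 70*(33 + 70) - 1*(-1972) = 70*103 + 1972 = 7210 + 1972 = 9182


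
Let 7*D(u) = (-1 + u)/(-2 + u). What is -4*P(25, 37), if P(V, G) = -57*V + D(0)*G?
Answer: 39826/7 ≈ 5689.4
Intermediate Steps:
D(u) = (-1 + u)/(7*(-2 + u)) (D(u) = ((-1 + u)/(-2 + u))/7 = (-1 + u)/(7*(-2 + u)))
P(V, G) = -57*V + G/14 (P(V, G) = -57*V + ((-1 + 0)/(7*(-2 + 0)))*G = -57*V + ((1/7)*(-1)/(-2))*G = -57*V + ((1/7)*(-1/2)*(-1))*G = -57*V + G/14)
-4*P(25, 37) = -4*(-57*25 + (1/14)*37) = -4*(-1425 + 37/14) = -4*(-19913/14) = 39826/7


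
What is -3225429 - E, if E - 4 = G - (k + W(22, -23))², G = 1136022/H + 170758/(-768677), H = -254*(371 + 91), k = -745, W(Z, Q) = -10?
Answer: -5702954779890345/2147683538 ≈ -2.6554e+6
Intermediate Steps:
H = -117348 (H = -254*462 = -117348)
G = -21268383159/2147683538 (G = 1136022/(-117348) + 170758/(-768677) = 1136022*(-1/117348) + 170758*(-1/768677) = -189337/19558 - 24394/109811 = -21268383159/2147683538 ≈ -9.9029)
E = -1224245986397457/2147683538 (E = 4 + (-21268383159/2147683538 - (-745 - 10)²) = 4 + (-21268383159/2147683538 - 1*(-755)²) = 4 + (-21268383159/2147683538 - 1*570025) = 4 + (-21268383159/2147683538 - 570025) = 4 - 1224254577131609/2147683538 = -1224245986397457/2147683538 ≈ -5.7003e+5)
-3225429 - E = -3225429 - 1*(-1224245986397457/2147683538) = -3225429 + 1224245986397457/2147683538 = -5702954779890345/2147683538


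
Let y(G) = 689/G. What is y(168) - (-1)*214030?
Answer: 35957729/168 ≈ 2.1403e+5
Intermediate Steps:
y(168) - (-1)*214030 = 689/168 - (-1)*214030 = 689*(1/168) - 1*(-214030) = 689/168 + 214030 = 35957729/168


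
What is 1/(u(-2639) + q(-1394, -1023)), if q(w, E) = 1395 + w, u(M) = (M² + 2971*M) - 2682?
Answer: -1/878829 ≈ -1.1379e-6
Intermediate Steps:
u(M) = -2682 + M² + 2971*M
1/(u(-2639) + q(-1394, -1023)) = 1/((-2682 + (-2639)² + 2971*(-2639)) + (1395 - 1394)) = 1/((-2682 + 6964321 - 7840469) + 1) = 1/(-878830 + 1) = 1/(-878829) = -1/878829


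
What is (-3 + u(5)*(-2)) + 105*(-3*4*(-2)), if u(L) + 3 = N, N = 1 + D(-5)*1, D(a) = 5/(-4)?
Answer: 5047/2 ≈ 2523.5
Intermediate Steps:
D(a) = -5/4 (D(a) = 5*(-¼) = -5/4)
N = -¼ (N = 1 - 5/4*1 = 1 - 5/4 = -¼ ≈ -0.25000)
u(L) = -13/4 (u(L) = -3 - ¼ = -13/4)
(-3 + u(5)*(-2)) + 105*(-3*4*(-2)) = (-3 - 13/4*(-2)) + 105*(-3*4*(-2)) = (-3 + 13/2) + 105*(-12*(-2)) = 7/2 + 105*24 = 7/2 + 2520 = 5047/2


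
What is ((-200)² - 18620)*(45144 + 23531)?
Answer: 1468271500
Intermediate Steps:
((-200)² - 18620)*(45144 + 23531) = (40000 - 18620)*68675 = 21380*68675 = 1468271500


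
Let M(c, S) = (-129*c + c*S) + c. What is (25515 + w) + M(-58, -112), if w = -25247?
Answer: 14188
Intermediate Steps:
M(c, S) = -128*c + S*c (M(c, S) = (-129*c + S*c) + c = -128*c + S*c)
(25515 + w) + M(-58, -112) = (25515 - 25247) - 58*(-128 - 112) = 268 - 58*(-240) = 268 + 13920 = 14188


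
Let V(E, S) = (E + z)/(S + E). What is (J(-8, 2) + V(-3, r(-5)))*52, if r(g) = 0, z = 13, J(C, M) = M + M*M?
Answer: 416/3 ≈ 138.67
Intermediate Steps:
J(C, M) = M + M²
V(E, S) = (13 + E)/(E + S) (V(E, S) = (E + 13)/(S + E) = (13 + E)/(E + S))
(J(-8, 2) + V(-3, r(-5)))*52 = (2*(1 + 2) + (13 - 3)/(-3 + 0))*52 = (2*3 + 10/(-3))*52 = (6 - ⅓*10)*52 = (6 - 10/3)*52 = (8/3)*52 = 416/3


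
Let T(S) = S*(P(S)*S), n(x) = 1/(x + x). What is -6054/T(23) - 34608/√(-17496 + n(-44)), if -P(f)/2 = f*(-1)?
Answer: -3027/12167 + 69216*I*√33872278/1539649 ≈ -0.24879 + 261.64*I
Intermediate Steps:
P(f) = 2*f (P(f) = -2*f*(-1) = -(-2)*f = 2*f)
n(x) = 1/(2*x)
T(S) = 2*S³ (T(S) = S*((2*S)*S) = S*(2*S²) = 2*S³)
-6054/T(23) - 34608/√(-17496 + n(-44)) = -6054/(2*23³) - 34608/√(-17496 + (½)/(-44)) = -6054/(2*12167) - 34608/√(-17496 + (½)*(-1/44)) = -6054/24334 - 34608/√(-17496 - 1/88) = -6054*1/24334 - 34608*(-2*I*√33872278/1539649) = -3027/12167 - 34608*(-2*I*√33872278/1539649) = -3027/12167 - (-69216)*I*√33872278/1539649 = -3027/12167 + 69216*I*√33872278/1539649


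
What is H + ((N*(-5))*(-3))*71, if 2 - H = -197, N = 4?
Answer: 4459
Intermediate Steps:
H = 199 (H = 2 - 1*(-197) = 2 + 197 = 199)
H + ((N*(-5))*(-3))*71 = 199 + ((4*(-5))*(-3))*71 = 199 - 20*(-3)*71 = 199 + 60*71 = 199 + 4260 = 4459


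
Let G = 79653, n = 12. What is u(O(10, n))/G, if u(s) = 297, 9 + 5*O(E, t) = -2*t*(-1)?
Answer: 99/26551 ≈ 0.0037287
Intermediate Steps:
O(E, t) = -9/5 + 2*t/5 (O(E, t) = -9/5 + (-2*t*(-1))/5 = -9/5 + (2*t)/5 = -9/5 + 2*t/5)
u(O(10, n))/G = 297/79653 = 297*(1/79653) = 99/26551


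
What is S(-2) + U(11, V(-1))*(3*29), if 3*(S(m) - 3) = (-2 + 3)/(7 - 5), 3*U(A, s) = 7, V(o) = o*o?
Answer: 1237/6 ≈ 206.17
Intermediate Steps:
V(o) = o²
U(A, s) = 7/3 (U(A, s) = (⅓)*7 = 7/3)
S(m) = 19/6 (S(m) = 3 + ((-2 + 3)/(7 - 5))/3 = 3 + (1/2)/3 = 3 + (1*(½))/3 = 3 + (⅓)*(½) = 3 + ⅙ = 19/6)
S(-2) + U(11, V(-1))*(3*29) = 19/6 + 7*(3*29)/3 = 19/6 + (7/3)*87 = 19/6 + 203 = 1237/6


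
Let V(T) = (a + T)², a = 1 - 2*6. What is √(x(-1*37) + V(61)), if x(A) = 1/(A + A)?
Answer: √13689926/74 ≈ 50.000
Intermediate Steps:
x(A) = 1/(2*A)
a = -11 (a = 1 - 12 = -11)
V(T) = (-11 + T)²
√(x(-1*37) + V(61)) = √(1/(2*((-1*37))) + (-11 + 61)²) = √((½)/(-37) + 50²) = √((½)*(-1/37) + 2500) = √(-1/74 + 2500) = √(184999/74) = √13689926/74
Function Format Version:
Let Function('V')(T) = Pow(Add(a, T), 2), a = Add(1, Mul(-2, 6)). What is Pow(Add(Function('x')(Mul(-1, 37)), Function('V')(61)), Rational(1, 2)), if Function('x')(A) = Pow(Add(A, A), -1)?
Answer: Mul(Rational(1, 74), Pow(13689926, Rational(1, 2))) ≈ 50.000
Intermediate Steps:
Function('x')(A) = Mul(Rational(1, 2), Pow(A, -1)) (Function('x')(A) = Pow(Mul(2, A), -1) = Mul(Rational(1, 2), Pow(A, -1)))
a = -11 (a = Add(1, -12) = -11)
Function('V')(T) = Pow(Add(-11, T), 2)
Pow(Add(Function('x')(Mul(-1, 37)), Function('V')(61)), Rational(1, 2)) = Pow(Add(Mul(Rational(1, 2), Pow(Mul(-1, 37), -1)), Pow(Add(-11, 61), 2)), Rational(1, 2)) = Pow(Add(Mul(Rational(1, 2), Pow(-37, -1)), Pow(50, 2)), Rational(1, 2)) = Pow(Add(Mul(Rational(1, 2), Rational(-1, 37)), 2500), Rational(1, 2)) = Pow(Add(Rational(-1, 74), 2500), Rational(1, 2)) = Pow(Rational(184999, 74), Rational(1, 2)) = Mul(Rational(1, 74), Pow(13689926, Rational(1, 2)))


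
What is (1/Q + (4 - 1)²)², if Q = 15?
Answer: 18496/225 ≈ 82.204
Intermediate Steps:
(1/Q + (4 - 1)²)² = (1/15 + (4 - 1)²)² = (1/15 + 3²)² = (1/15 + 9)² = (136/15)² = 18496/225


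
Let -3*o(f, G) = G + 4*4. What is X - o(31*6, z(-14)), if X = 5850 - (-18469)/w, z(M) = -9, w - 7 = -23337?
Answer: 409549403/69990 ≈ 5851.5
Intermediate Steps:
w = -23330 (w = 7 - 23337 = -23330)
X = 136462031/23330 (X = 5850 - (-18469)/(-23330) = 5850 - (-18469)*(-1)/23330 = 5850 - 1*18469/23330 = 5850 - 18469/23330 = 136462031/23330 ≈ 5849.2)
o(f, G) = -16/3 - G/3 (o(f, G) = -(G + 4*4)/3 = -(G + 16)/3 = -(16 + G)/3 = -16/3 - G/3)
X - o(31*6, z(-14)) = 136462031/23330 - (-16/3 - ⅓*(-9)) = 136462031/23330 - (-16/3 + 3) = 136462031/23330 - 1*(-7/3) = 136462031/23330 + 7/3 = 409549403/69990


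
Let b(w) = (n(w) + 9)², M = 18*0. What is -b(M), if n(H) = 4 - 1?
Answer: -144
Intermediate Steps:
n(H) = 3
M = 0
b(w) = 144 (b(w) = (3 + 9)² = 12² = 144)
-b(M) = -1*144 = -144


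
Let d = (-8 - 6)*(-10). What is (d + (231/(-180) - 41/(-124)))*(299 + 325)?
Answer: 13448656/155 ≈ 86766.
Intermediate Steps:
d = 140 (d = -14*(-10) = 140)
(d + (231/(-180) - 41/(-124)))*(299 + 325) = (140 + (231/(-180) - 41/(-124)))*(299 + 325) = (140 + (231*(-1/180) - 41*(-1/124)))*624 = (140 + (-77/60 + 41/124))*624 = (140 - 443/465)*624 = (64657/465)*624 = 13448656/155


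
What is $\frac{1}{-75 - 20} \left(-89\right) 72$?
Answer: $\frac{6408}{95} \approx 67.453$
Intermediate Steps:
$\frac{1}{-75 - 20} \left(-89\right) 72 = \frac{1}{-95} \left(-89\right) 72 = \left(- \frac{1}{95}\right) \left(-89\right) 72 = \frac{89}{95} \cdot 72 = \frac{6408}{95}$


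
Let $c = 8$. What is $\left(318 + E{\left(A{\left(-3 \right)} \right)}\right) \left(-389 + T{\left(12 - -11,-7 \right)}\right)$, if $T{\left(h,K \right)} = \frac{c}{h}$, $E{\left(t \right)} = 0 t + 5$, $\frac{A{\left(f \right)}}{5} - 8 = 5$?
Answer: $- \frac{2887297}{23} \approx -1.2553 \cdot 10^{5}$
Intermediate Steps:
$A{\left(f \right)} = 65$ ($A{\left(f \right)} = 40 + 5 \cdot 5 = 40 + 25 = 65$)
$E{\left(t \right)} = 5$ ($E{\left(t \right)} = 0 + 5 = 5$)
$T{\left(h,K \right)} = \frac{8}{h}$
$\left(318 + E{\left(A{\left(-3 \right)} \right)}\right) \left(-389 + T{\left(12 - -11,-7 \right)}\right) = \left(318 + 5\right) \left(-389 + \frac{8}{12 - -11}\right) = 323 \left(-389 + \frac{8}{12 + 11}\right) = 323 \left(-389 + \frac{8}{23}\right) = 323 \left(- \frac{8939}{23}\right) = - \frac{2887297}{23}$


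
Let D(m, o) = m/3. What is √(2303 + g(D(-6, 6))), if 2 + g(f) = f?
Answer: 11*√19 ≈ 47.948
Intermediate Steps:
D(m, o) = m/3 (D(m, o) = m*(⅓) = m/3)
g(f) = -2 + f
√(2303 + g(D(-6, 6))) = √(2303 + (-2 + (⅓)*(-6))) = √(2303 + (-2 - 2)) = √(2303 - 4) = √2299 = 11*√19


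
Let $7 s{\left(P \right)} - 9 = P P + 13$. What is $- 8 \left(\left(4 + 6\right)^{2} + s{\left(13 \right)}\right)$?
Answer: $- \frac{7128}{7} \approx -1018.3$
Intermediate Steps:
$s{\left(P \right)} = \frac{22}{7} + \frac{P^{2}}{7}$ ($s{\left(P \right)} = \frac{9}{7} + \frac{P P + 13}{7} = \frac{9}{7} + \frac{P^{2} + 13}{7} = \frac{9}{7} + \frac{13 + P^{2}}{7} = \frac{9}{7} + \left(\frac{13}{7} + \frac{P^{2}}{7}\right) = \frac{22}{7} + \frac{P^{2}}{7}$)
$- 8 \left(\left(4 + 6\right)^{2} + s{\left(13 \right)}\right) = - 8 \left(\left(4 + 6\right)^{2} + \left(\frac{22}{7} + \frac{13^{2}}{7}\right)\right) = - 8 \left(10^{2} + \left(\frac{22}{7} + \frac{1}{7} \cdot 169\right)\right) = - 8 \left(100 + \left(\frac{22}{7} + \frac{169}{7}\right)\right) = - 8 \left(100 + \frac{191}{7}\right) = \left(-8\right) \frac{891}{7} = - \frac{7128}{7}$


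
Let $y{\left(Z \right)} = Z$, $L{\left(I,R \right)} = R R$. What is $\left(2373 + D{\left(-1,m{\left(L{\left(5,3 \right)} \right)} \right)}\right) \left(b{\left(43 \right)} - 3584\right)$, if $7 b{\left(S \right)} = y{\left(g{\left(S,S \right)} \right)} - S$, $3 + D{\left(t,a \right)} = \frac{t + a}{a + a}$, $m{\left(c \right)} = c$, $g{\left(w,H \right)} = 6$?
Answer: $- \frac{178672250}{21} \approx -8.5082 \cdot 10^{6}$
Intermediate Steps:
$L{\left(I,R \right)} = R^{2}$
$D{\left(t,a \right)} = -3 + \frac{a + t}{2 a}$ ($D{\left(t,a \right)} = -3 + \frac{t + a}{a + a} = -3 + \frac{a + t}{2 a}$)
$b{\left(S \right)} = \frac{6}{7} - \frac{S}{7}$ ($b{\left(S \right)} = \frac{6 - S}{7} = \frac{6}{7} - \frac{S}{7}$)
$\left(2373 + D{\left(-1,m{\left(L{\left(5,3 \right)} \right)} \right)}\right) \left(b{\left(43 \right)} - 3584\right) = \left(2373 + \frac{-1 - 5 \cdot 3^{2}}{2 \cdot 3^{2}}\right) \left(\left(\frac{6}{7} - \frac{43}{7}\right) - 3584\right) = \left(2373 + \frac{-1 - 45}{2 \cdot 9}\right) \left(\left(\frac{6}{7} - \frac{43}{7}\right) - 3584\right) = \left(2373 + \frac{1}{2} \cdot \frac{1}{9} \left(-1 - 45\right)\right) \left(- \frac{37}{7} - 3584\right) = \left(2373 + \frac{1}{2} \cdot \frac{1}{9} \left(-46\right)\right) \left(- \frac{25125}{7}\right) = \left(2373 - \frac{23}{9}\right) \left(- \frac{25125}{7}\right) = \frac{21334}{9} \left(- \frac{25125}{7}\right) = - \frac{178672250}{21}$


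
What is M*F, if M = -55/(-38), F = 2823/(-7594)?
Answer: -155265/288572 ≈ -0.53805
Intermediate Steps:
F = -2823/7594 (F = 2823*(-1/7594) = -2823/7594 ≈ -0.37174)
M = 55/38 (M = -55*(-1/38) = 55/38 ≈ 1.4474)
M*F = (55/38)*(-2823/7594) = -155265/288572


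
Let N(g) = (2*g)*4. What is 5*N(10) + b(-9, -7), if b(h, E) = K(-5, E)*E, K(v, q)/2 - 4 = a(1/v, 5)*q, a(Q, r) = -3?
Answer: 50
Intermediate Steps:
K(v, q) = 8 - 6*q (K(v, q) = 8 + 2*(-3*q) = 8 - 6*q)
N(g) = 8*g
b(h, E) = E*(8 - 6*E) (b(h, E) = (8 - 6*E)*E = E*(8 - 6*E))
5*N(10) + b(-9, -7) = 5*(8*10) + 2*(-7)*(4 - 3*(-7)) = 5*80 + 2*(-7)*(4 + 21) = 400 + 2*(-7)*25 = 400 - 350 = 50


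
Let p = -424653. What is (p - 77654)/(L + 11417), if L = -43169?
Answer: 502307/31752 ≈ 15.820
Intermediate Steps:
(p - 77654)/(L + 11417) = (-424653 - 77654)/(-43169 + 11417) = -502307/(-31752) = -502307*(-1/31752) = 502307/31752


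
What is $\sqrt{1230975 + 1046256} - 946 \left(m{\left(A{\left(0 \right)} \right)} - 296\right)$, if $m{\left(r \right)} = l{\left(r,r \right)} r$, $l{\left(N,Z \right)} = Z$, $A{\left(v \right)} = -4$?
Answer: $264880 + \sqrt{2277231} \approx 2.6639 \cdot 10^{5}$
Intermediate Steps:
$m{\left(r \right)} = r^{2}$ ($m{\left(r \right)} = r r = r^{2}$)
$\sqrt{1230975 + 1046256} - 946 \left(m{\left(A{\left(0 \right)} \right)} - 296\right) = \sqrt{1230975 + 1046256} - 946 \left(\left(-4\right)^{2} - 296\right) = \sqrt{2277231} - 946 \left(16 - 296\right) = \sqrt{2277231} - 946 \left(-280\right) = \sqrt{2277231} - -264880 = \sqrt{2277231} + 264880 = 264880 + \sqrt{2277231}$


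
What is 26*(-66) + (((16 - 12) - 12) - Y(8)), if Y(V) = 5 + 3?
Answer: -1732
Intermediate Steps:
Y(V) = 8
26*(-66) + (((16 - 12) - 12) - Y(8)) = 26*(-66) + (((16 - 12) - 12) - 1*8) = -1716 + ((4 - 12) - 8) = -1716 + (-8 - 8) = -1716 - 16 = -1732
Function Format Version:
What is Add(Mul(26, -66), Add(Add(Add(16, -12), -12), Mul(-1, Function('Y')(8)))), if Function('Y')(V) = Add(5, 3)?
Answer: -1732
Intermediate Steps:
Function('Y')(V) = 8
Add(Mul(26, -66), Add(Add(Add(16, -12), -12), Mul(-1, Function('Y')(8)))) = Add(Mul(26, -66), Add(Add(Add(16, -12), -12), Mul(-1, 8))) = Add(-1716, Add(Add(4, -12), -8)) = Add(-1716, Add(-8, -8)) = Add(-1716, -16) = -1732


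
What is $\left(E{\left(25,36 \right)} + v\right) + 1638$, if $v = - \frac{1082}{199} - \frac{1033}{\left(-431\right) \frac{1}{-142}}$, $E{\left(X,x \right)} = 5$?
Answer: $\frac{111261611}{85769} \approx 1297.2$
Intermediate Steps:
$v = - \frac{29656856}{85769}$ ($v = \left(-1082\right) \frac{1}{199} - \frac{1033}{\left(-431\right) \left(- \frac{1}{142}\right)} = - \frac{1082}{199} - \frac{1033}{\frac{431}{142}} = - \frac{1082}{199} - \frac{146686}{431} = - \frac{29656856}{85769} \approx -345.78$)
$\left(E{\left(25,36 \right)} + v\right) + 1638 = \left(5 - \frac{29656856}{85769}\right) + 1638 = - \frac{29228011}{85769} + 1638 = \frac{111261611}{85769}$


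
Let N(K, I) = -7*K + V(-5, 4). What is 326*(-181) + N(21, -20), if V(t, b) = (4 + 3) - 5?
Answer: -59151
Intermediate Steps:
V(t, b) = 2 (V(t, b) = 7 - 5 = 2)
N(K, I) = 2 - 7*K (N(K, I) = -7*K + 2 = 2 - 7*K)
326*(-181) + N(21, -20) = 326*(-181) + (2 - 7*21) = -59006 + (2 - 147) = -59006 - 145 = -59151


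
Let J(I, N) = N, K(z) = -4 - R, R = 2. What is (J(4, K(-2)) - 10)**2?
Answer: 256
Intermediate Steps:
K(z) = -6 (K(z) = -4 - 1*2 = -4 - 2 = -6)
(J(4, K(-2)) - 10)**2 = (-6 - 10)**2 = (-16)**2 = 256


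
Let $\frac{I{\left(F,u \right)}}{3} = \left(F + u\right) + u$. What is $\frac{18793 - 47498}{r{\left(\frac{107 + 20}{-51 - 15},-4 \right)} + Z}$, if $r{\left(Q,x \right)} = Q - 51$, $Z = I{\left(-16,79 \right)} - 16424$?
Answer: $\frac{1894530}{1059361} \approx 1.7884$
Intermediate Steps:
$I{\left(F,u \right)} = 3 F + 6 u$ ($I{\left(F,u \right)} = 3 \left(\left(F + u\right) + u\right) = 3 \left(F + 2 u\right) = 3 F + 6 u$)
$Z = -15998$ ($Z = \left(3 \left(-16\right) + 6 \cdot 79\right) - 16424 = \left(-48 + 474\right) - 16424 = 426 - 16424 = -15998$)
$r{\left(Q,x \right)} = -51 + Q$
$\frac{18793 - 47498}{r{\left(\frac{107 + 20}{-51 - 15},-4 \right)} + Z} = \frac{18793 - 47498}{\left(-51 + \frac{107 + 20}{-51 - 15}\right) - 15998} = - \frac{28705}{\left(-51 + \frac{127}{-66}\right) - 15998} = - \frac{28705}{\left(-51 + 127 \left(- \frac{1}{66}\right)\right) - 15998} = - \frac{28705}{\left(-51 - \frac{127}{66}\right) - 15998} = - \frac{28705}{- \frac{3493}{66} - 15998} = - \frac{28705}{- \frac{1059361}{66}} = \left(-28705\right) \left(- \frac{66}{1059361}\right) = \frac{1894530}{1059361}$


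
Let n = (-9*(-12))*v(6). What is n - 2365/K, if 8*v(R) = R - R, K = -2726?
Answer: 2365/2726 ≈ 0.86757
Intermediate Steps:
v(R) = 0 (v(R) = (R - R)/8 = (⅛)*0 = 0)
n = 0 (n = -9*(-12)*0 = 108*0 = 0)
n - 2365/K = 0 - 2365/(-2726) = 0 - 2365*(-1/2726) = 0 + 2365/2726 = 2365/2726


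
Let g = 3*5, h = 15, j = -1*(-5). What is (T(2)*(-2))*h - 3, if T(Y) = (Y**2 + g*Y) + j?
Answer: -1173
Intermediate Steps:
j = 5
g = 15
T(Y) = 5 + Y**2 + 15*Y (T(Y) = (Y**2 + 15*Y) + 5 = 5 + Y**2 + 15*Y)
(T(2)*(-2))*h - 3 = ((5 + 2**2 + 15*2)*(-2))*15 - 3 = ((5 + 4 + 30)*(-2))*15 - 3 = (39*(-2))*15 - 3 = -78*15 - 3 = -1170 - 3 = -1173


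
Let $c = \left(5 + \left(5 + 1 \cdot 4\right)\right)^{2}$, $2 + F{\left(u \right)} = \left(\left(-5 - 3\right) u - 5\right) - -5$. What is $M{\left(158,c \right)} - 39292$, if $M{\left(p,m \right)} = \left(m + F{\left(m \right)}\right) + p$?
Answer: $-40508$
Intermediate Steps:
$F{\left(u \right)} = -2 - 8 u$ ($F{\left(u \right)} = -2 + \left(\left(\left(-5 - 3\right) u - 5\right) - -5\right) = -2 + \left(\left(- 8 u - 5\right) + 5\right) = -2 + \left(\left(-5 - 8 u\right) + 5\right) = -2 - 8 u$)
$c = 196$ ($c = \left(5 + \left(5 + 4\right)\right)^{2} = \left(5 + 9\right)^{2} = 14^{2} = 196$)
$M{\left(p,m \right)} = -2 + p - 7 m$ ($M{\left(p,m \right)} = \left(m - \left(2 + 8 m\right)\right) + p = \left(-2 - 7 m\right) + p = -2 + p - 7 m$)
$M{\left(158,c \right)} - 39292 = \left(-2 + 158 - 1372\right) - 39292 = -1216 - 39292 = -40508$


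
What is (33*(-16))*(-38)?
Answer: 20064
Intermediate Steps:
(33*(-16))*(-38) = -528*(-38) = 20064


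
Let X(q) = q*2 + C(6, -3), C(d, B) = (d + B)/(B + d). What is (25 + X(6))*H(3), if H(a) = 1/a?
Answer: 38/3 ≈ 12.667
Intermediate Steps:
C(d, B) = 1 (C(d, B) = (B + d)/(B + d) = 1)
X(q) = 1 + 2*q (X(q) = q*2 + 1 = 2*q + 1 = 1 + 2*q)
(25 + X(6))*H(3) = (25 + (1 + 2*6))/3 = (25 + (1 + 12))*(⅓) = (25 + 13)*(⅓) = 38*(⅓) = 38/3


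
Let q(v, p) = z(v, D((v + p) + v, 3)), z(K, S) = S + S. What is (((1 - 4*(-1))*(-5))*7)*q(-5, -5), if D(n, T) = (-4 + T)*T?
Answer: 1050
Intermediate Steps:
D(n, T) = T*(-4 + T)
z(K, S) = 2*S
q(v, p) = -6 (q(v, p) = 2*(3*(-4 + 3)) = 2*(3*(-1)) = 2*(-3) = -6)
(((1 - 4*(-1))*(-5))*7)*q(-5, -5) = (((1 - 4*(-1))*(-5))*7)*(-6) = (((1 + 4)*(-5))*7)*(-6) = ((5*(-5))*7)*(-6) = -25*7*(-6) = -175*(-6) = 1050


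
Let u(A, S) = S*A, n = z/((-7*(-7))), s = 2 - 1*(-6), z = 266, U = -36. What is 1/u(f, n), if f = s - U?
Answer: 7/1672 ≈ 0.0041866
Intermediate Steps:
s = 8 (s = 2 + 6 = 8)
n = 38/7 (n = 266/((-7*(-7))) = 266/49 = 266*(1/49) = 38/7 ≈ 5.4286)
f = 44 (f = 8 - 1*(-36) = 8 + 36 = 44)
u(A, S) = A*S
1/u(f, n) = 1/(44*(38/7)) = 1/(1672/7) = 7/1672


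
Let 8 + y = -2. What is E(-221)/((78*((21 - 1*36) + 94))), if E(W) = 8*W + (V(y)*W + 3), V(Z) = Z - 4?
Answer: 443/2054 ≈ 0.21568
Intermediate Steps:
y = -10 (y = -8 - 2 = -10)
V(Z) = -4 + Z
E(W) = 3 - 6*W (E(W) = 8*W + ((-4 - 10)*W + 3) = 8*W + (-14*W + 3) = 8*W + (3 - 14*W) = 3 - 6*W)
E(-221)/((78*((21 - 1*36) + 94))) = (3 - 6*(-221))/((78*((21 - 1*36) + 94))) = (3 + 1326)/((78*((21 - 36) + 94))) = 1329/((78*(-15 + 94))) = 1329/((78*79)) = 1329/6162 = 1329*(1/6162) = 443/2054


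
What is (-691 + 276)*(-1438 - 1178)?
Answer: 1085640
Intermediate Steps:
(-691 + 276)*(-1438 - 1178) = -415*(-2616) = 1085640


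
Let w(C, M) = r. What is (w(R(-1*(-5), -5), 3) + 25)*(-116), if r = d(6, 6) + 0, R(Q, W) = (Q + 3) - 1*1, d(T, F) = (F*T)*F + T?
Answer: -28652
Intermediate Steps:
d(T, F) = T + T*F² (d(T, F) = T*F² + T = T + T*F²)
R(Q, W) = 2 + Q (R(Q, W) = (3 + Q) - 1 = 2 + Q)
r = 222 (r = 6*(1 + 6²) + 0 = 6*(1 + 36) + 0 = 6*37 + 0 = 222 + 0 = 222)
w(C, M) = 222
(w(R(-1*(-5), -5), 3) + 25)*(-116) = (222 + 25)*(-116) = 247*(-116) = -28652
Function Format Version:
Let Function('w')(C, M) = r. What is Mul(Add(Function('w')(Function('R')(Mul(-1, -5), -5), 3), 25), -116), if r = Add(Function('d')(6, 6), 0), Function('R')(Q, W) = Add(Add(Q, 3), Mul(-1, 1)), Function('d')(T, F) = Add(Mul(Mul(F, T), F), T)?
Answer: -28652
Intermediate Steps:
Function('d')(T, F) = Add(T, Mul(T, Pow(F, 2))) (Function('d')(T, F) = Add(Mul(T, Pow(F, 2)), T) = Add(T, Mul(T, Pow(F, 2))))
Function('R')(Q, W) = Add(2, Q) (Function('R')(Q, W) = Add(Add(3, Q), -1) = Add(2, Q))
r = 222 (r = Add(Mul(6, Add(1, Pow(6, 2))), 0) = Add(Mul(6, Add(1, 36)), 0) = Add(Mul(6, 37), 0) = Add(222, 0) = 222)
Function('w')(C, M) = 222
Mul(Add(Function('w')(Function('R')(Mul(-1, -5), -5), 3), 25), -116) = Mul(Add(222, 25), -116) = Mul(247, -116) = -28652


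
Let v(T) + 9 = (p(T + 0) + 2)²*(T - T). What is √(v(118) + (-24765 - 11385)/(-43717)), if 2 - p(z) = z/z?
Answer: I*√15620215251/43717 ≈ 2.8589*I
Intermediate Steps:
p(z) = 1 (p(z) = 2 - z/z = 2 - 1*1 = 2 - 1 = 1)
v(T) = -9 (v(T) = -9 + (1 + 2)²*(T - T) = -9 + 3²*0 = -9 + 9*0 = -9 + 0 = -9)
√(v(118) + (-24765 - 11385)/(-43717)) = √(-9 + (-24765 - 11385)/(-43717)) = √(-9 - 36150*(-1/43717)) = √(-9 + 36150/43717) = √(-357303/43717) = I*√15620215251/43717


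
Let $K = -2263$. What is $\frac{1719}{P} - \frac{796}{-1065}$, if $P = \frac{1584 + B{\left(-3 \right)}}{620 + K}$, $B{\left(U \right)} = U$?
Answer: $- \frac{32329453}{18105} \approx -1785.7$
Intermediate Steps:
$P = - \frac{51}{53}$ ($P = \frac{1584 - 3}{620 - 2263} = \frac{1581}{-1643} = 1581 \left(- \frac{1}{1643}\right) = - \frac{51}{53} \approx -0.96226$)
$\frac{1719}{P} - \frac{796}{-1065} = \frac{1719}{- \frac{51}{53}} - \frac{796}{-1065} = 1719 \left(- \frac{53}{51}\right) - - \frac{796}{1065} = - \frac{30369}{17} + \frac{796}{1065} = - \frac{32329453}{18105}$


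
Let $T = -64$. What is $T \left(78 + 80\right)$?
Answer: $-10112$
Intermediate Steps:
$T \left(78 + 80\right) = - 64 \left(78 + 80\right) = \left(-64\right) 158 = -10112$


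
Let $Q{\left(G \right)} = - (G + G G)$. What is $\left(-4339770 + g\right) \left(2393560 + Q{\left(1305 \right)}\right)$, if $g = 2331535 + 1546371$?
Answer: $-318330524720$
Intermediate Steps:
$g = 3877906$
$Q{\left(G \right)} = - G - G^{2}$ ($Q{\left(G \right)} = - (G + G^{2}) = - G - G^{2}$)
$\left(-4339770 + g\right) \left(2393560 + Q{\left(1305 \right)}\right) = \left(-4339770 + 3877906\right) \left(2393560 - 1305 \left(1 + 1305\right)\right) = - 461864 \left(2393560 - 1305 \cdot 1306\right) = - 461864 \left(2393560 - 1704330\right) = \left(-461864\right) 689230 = -318330524720$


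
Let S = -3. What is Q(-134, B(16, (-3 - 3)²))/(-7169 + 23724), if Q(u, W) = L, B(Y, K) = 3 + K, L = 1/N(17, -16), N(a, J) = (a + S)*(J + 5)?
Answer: -1/2549470 ≈ -3.9224e-7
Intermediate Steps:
N(a, J) = (-3 + a)*(5 + J) (N(a, J) = (a - 3)*(J + 5) = (-3 + a)*(5 + J))
L = -1/154 (L = 1/(-15 - 3*(-16) + 5*17 - 16*17) = 1/(-15 + 48 + 85 - 272) = 1/(-154) = -1/154 ≈ -0.0064935)
Q(u, W) = -1/154
Q(-134, B(16, (-3 - 3)²))/(-7169 + 23724) = -1/(154*(-7169 + 23724)) = -1/154/16555 = -1/154*1/16555 = -1/2549470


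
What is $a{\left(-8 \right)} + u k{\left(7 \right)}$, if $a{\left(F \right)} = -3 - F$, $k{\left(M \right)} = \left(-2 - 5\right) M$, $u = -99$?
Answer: $4856$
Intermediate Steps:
$k{\left(M \right)} = - 7 M$
$a{\left(-8 \right)} + u k{\left(7 \right)} = \left(-3 - -8\right) - 99 \left(\left(-7\right) 7\right) = \left(-3 + 8\right) - -4851 = 5 + 4851 = 4856$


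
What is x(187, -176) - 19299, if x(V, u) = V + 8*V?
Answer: -17616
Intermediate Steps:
x(V, u) = 9*V
x(187, -176) - 19299 = 9*187 - 19299 = 1683 - 19299 = -17616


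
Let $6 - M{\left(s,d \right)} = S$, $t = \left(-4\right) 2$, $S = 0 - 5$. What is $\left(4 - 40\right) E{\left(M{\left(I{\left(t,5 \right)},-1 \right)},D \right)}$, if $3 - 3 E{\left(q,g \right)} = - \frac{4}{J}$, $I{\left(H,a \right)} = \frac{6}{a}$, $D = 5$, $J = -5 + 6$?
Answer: $-84$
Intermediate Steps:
$S = -5$
$J = 1$
$t = -8$
$M{\left(s,d \right)} = 11$ ($M{\left(s,d \right)} = 6 - -5 = 6 + 5 = 11$)
$E{\left(q,g \right)} = \frac{7}{3}$ ($E{\left(q,g \right)} = 1 - \frac{\left(-4\right) 1^{-1}}{3} = 1 - \frac{\left(-4\right) 1}{3} = 1 - - \frac{4}{3} = 1 + \frac{4}{3} = \frac{7}{3}$)
$\left(4 - 40\right) E{\left(M{\left(I{\left(t,5 \right)},-1 \right)},D \right)} = \left(4 - 40\right) \frac{7}{3} = \left(-36\right) \frac{7}{3} = -84$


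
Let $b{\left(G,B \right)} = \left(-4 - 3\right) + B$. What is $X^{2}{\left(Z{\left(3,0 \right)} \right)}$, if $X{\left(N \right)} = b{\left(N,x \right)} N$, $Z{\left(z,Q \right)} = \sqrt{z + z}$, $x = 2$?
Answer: $150$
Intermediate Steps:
$Z{\left(z,Q \right)} = \sqrt{2} \sqrt{z}$ ($Z{\left(z,Q \right)} = \sqrt{2 z} = \sqrt{2} \sqrt{z}$)
$b{\left(G,B \right)} = -7 + B$
$X{\left(N \right)} = - 5 N$ ($X{\left(N \right)} = \left(-7 + 2\right) N = - 5 N$)
$X^{2}{\left(Z{\left(3,0 \right)} \right)} = \left(- 5 \sqrt{2} \sqrt{3}\right)^{2} = \left(- 5 \sqrt{6}\right)^{2} = 150$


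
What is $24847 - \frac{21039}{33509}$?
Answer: $\frac{832577084}{33509} \approx 24846.0$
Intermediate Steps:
$24847 - \frac{21039}{33509} = \frac{832577084}{33509}$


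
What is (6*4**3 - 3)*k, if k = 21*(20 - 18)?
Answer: 16002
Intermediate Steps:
k = 42 (k = 21*2 = 42)
(6*4**3 - 3)*k = (6*4**3 - 3)*42 = (6*64 - 3)*42 = (384 - 3)*42 = 381*42 = 16002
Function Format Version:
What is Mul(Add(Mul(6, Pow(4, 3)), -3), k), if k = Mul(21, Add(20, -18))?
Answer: 16002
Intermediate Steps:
k = 42 (k = Mul(21, 2) = 42)
Mul(Add(Mul(6, Pow(4, 3)), -3), k) = Mul(Add(Mul(6, Pow(4, 3)), -3), 42) = Mul(Add(Mul(6, 64), -3), 42) = Mul(Add(384, -3), 42) = Mul(381, 42) = 16002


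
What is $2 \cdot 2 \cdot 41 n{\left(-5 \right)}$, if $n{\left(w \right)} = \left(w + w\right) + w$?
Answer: $-2460$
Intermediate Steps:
$n{\left(w \right)} = 3 w$ ($n{\left(w \right)} = 2 w + w = 3 w$)
$2 \cdot 2 \cdot 41 n{\left(-5 \right)} = 2 \cdot 2 \cdot 41 \cdot 3 \left(-5\right) = 4 \cdot 41 \left(-15\right) = 164 \left(-15\right) = -2460$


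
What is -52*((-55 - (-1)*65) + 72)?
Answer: -4264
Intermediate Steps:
-52*((-55 - (-1)*65) + 72) = -52*((-55 - 1*(-65)) + 72) = -52*((-55 + 65) + 72) = -52*(10 + 72) = -52*82 = -4264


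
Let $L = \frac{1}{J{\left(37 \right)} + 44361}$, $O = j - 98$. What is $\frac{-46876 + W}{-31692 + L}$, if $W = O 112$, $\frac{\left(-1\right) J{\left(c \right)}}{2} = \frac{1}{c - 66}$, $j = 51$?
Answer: $\frac{67076597940}{40770838903} \approx 1.6452$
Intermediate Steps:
$J{\left(c \right)} = - \frac{2}{-66 + c}$ ($J{\left(c \right)} = - \frac{2}{c - 66} = - \frac{2}{-66 + c}$)
$O = -47$ ($O = 51 - 98 = -47$)
$L = \frac{29}{1286471}$ ($L = \frac{1}{- \frac{2}{-66 + 37} + 44361} = \frac{1}{- \frac{2}{-29} + 44361} = \frac{1}{\left(-2\right) \left(- \frac{1}{29}\right) + 44361} = \frac{1}{\frac{2}{29} + 44361} = \frac{1}{\frac{1286471}{29}} = \frac{29}{1286471} \approx 2.2542 \cdot 10^{-5}$)
$W = -5264$ ($W = \left(-47\right) 112 = -5264$)
$\frac{-46876 + W}{-31692 + L} = \frac{-46876 - 5264}{-31692 + \frac{29}{1286471}} = - \frac{52140}{- \frac{40770838903}{1286471}} = \left(-52140\right) \left(- \frac{1286471}{40770838903}\right) = \frac{67076597940}{40770838903}$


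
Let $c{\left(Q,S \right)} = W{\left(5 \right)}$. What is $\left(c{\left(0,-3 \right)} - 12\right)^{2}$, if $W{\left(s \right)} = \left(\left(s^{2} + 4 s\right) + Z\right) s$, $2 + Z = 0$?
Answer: $41209$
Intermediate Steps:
$Z = -2$ ($Z = -2 + 0 = -2$)
$W{\left(s \right)} = s \left(-2 + s^{2} + 4 s\right)$ ($W{\left(s \right)} = \left(\left(s^{2} + 4 s\right) - 2\right) s = \left(-2 + s^{2} + 4 s\right) s = s \left(-2 + s^{2} + 4 s\right)$)
$c{\left(Q,S \right)} = 215$ ($c{\left(Q,S \right)} = 5 \left(-2 + 5^{2} + 4 \cdot 5\right) = 5 \left(-2 + 25 + 20\right) = 5 \cdot 43 = 215$)
$\left(c{\left(0,-3 \right)} - 12\right)^{2} = \left(215 - 12\right)^{2} = 203^{2} = 41209$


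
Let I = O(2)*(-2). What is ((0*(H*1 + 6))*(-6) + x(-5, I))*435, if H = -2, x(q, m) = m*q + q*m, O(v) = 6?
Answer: 52200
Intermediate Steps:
I = -12 (I = 6*(-2) = -12)
x(q, m) = 2*m*q (x(q, m) = m*q + m*q = 2*m*q)
((0*(H*1 + 6))*(-6) + x(-5, I))*435 = ((0*(-2*1 + 6))*(-6) + 2*(-12)*(-5))*435 = ((0*(-2 + 6))*(-6) + 120)*435 = ((0*4)*(-6) + 120)*435 = (0*(-6) + 120)*435 = (0 + 120)*435 = 120*435 = 52200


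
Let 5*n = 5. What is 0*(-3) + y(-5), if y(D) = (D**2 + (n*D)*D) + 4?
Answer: 54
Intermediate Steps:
n = 1 (n = (1/5)*5 = 1)
y(D) = 4 + 2*D**2 (y(D) = (D**2 + (1*D)*D) + 4 = (D**2 + D*D) + 4 = (D**2 + D**2) + 4 = 2*D**2 + 4 = 4 + 2*D**2)
0*(-3) + y(-5) = 0*(-3) + (4 + 2*(-5)**2) = 0 + (4 + 2*25) = 0 + (4 + 50) = 0 + 54 = 54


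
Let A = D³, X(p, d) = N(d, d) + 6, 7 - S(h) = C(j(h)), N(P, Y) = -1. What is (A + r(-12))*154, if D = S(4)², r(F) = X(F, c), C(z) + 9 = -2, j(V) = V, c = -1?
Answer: 5237883266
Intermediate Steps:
C(z) = -11 (C(z) = -9 - 2 = -11)
S(h) = 18 (S(h) = 7 - 1*(-11) = 7 + 11 = 18)
X(p, d) = 5 (X(p, d) = -1 + 6 = 5)
r(F) = 5
D = 324 (D = 18² = 324)
A = 34012224 (A = 324³ = 34012224)
(A + r(-12))*154 = (34012224 + 5)*154 = 34012229*154 = 5237883266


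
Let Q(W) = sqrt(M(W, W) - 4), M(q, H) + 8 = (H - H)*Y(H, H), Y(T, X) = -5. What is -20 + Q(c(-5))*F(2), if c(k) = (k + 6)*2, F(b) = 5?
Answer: -20 + 10*I*sqrt(3) ≈ -20.0 + 17.32*I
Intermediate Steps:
c(k) = 12 + 2*k (c(k) = (6 + k)*2 = 12 + 2*k)
M(q, H) = -8 (M(q, H) = -8 + (H - H)*(-5) = -8 + 0*(-5) = -8 + 0 = -8)
Q(W) = 2*I*sqrt(3) (Q(W) = sqrt(-8 - 4) = sqrt(-12) = 2*I*sqrt(3))
-20 + Q(c(-5))*F(2) = -20 + (2*I*sqrt(3))*5 = -20 + 10*I*sqrt(3)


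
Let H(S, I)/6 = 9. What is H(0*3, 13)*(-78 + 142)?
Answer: 3456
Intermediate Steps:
H(S, I) = 54 (H(S, I) = 6*9 = 54)
H(0*3, 13)*(-78 + 142) = 54*(-78 + 142) = 54*64 = 3456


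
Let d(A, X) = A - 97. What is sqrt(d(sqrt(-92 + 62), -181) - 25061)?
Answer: sqrt(-25158 + I*sqrt(30)) ≈ 0.017 + 158.61*I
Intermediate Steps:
d(A, X) = -97 + A
sqrt(d(sqrt(-92 + 62), -181) - 25061) = sqrt((-97 + sqrt(-92 + 62)) - 25061) = sqrt((-97 + sqrt(-30)) - 25061) = sqrt((-97 + I*sqrt(30)) - 25061) = sqrt(-25158 + I*sqrt(30))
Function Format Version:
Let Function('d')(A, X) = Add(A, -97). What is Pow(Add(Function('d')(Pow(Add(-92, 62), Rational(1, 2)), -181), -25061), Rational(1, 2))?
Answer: Pow(Add(-25158, Mul(I, Pow(30, Rational(1, 2)))), Rational(1, 2)) ≈ Add(0.017, Mul(158.61, I))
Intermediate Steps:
Function('d')(A, X) = Add(-97, A)
Pow(Add(Function('d')(Pow(Add(-92, 62), Rational(1, 2)), -181), -25061), Rational(1, 2)) = Pow(Add(Add(-97, Pow(Add(-92, 62), Rational(1, 2))), -25061), Rational(1, 2)) = Pow(Add(Add(-97, Pow(-30, Rational(1, 2))), -25061), Rational(1, 2)) = Pow(Add(Add(-97, Mul(I, Pow(30, Rational(1, 2)))), -25061), Rational(1, 2)) = Pow(Add(-25158, Mul(I, Pow(30, Rational(1, 2)))), Rational(1, 2))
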